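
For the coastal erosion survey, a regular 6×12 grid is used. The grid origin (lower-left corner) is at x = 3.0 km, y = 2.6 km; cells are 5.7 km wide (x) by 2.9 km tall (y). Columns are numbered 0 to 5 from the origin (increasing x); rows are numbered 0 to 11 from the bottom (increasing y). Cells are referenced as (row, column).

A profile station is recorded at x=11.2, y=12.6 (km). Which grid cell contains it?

(3, 1)

Column index: ⌊(11.2 − 3.0) / 5.7⌋ = ⌊1.439⌋ = 1
Row offset from origin: ⌊(12.6 − 2.6) / 2.9⌋ = ⌊3.448⌋ = 3 → row 3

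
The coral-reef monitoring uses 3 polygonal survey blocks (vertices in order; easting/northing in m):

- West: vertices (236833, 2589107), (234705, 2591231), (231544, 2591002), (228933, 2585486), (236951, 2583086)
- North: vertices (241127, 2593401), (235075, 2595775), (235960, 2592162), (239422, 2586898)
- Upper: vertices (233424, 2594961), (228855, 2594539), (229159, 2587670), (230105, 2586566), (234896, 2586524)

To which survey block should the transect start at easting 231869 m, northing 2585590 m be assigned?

Cast a ray rightward from (231869, 2585590). For each polygon, the edges (by vertex number in listed order) whose endpoints lie on opposite sides of northing = 2585590, where each meets that height, and whether that is right or left of the point:
West: 3–4 at easting≈228982.2 (left), 5–1 at easting≈236901.9 (right) → 1 crossing.
North: no edge straddles that height → 0 crossings.
Upper: no edge straddles that height → 0 crossings.
Only West has an odd count, so the point is inside West.

West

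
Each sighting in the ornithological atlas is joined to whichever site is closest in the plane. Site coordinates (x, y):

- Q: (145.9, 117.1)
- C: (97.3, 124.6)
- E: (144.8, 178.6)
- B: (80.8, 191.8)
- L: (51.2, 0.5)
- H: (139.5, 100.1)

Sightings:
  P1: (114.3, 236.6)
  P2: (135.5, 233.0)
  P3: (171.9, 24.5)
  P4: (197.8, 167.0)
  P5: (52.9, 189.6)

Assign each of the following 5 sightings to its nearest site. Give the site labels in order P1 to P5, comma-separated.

P1 → B (d²=3129.29)
P2 → E (d²=3045.85)
P3 → H (d²=6765.12)
P4 → E (d²=2943.56)
P5 → B (d²=783.25)

B, E, H, E, B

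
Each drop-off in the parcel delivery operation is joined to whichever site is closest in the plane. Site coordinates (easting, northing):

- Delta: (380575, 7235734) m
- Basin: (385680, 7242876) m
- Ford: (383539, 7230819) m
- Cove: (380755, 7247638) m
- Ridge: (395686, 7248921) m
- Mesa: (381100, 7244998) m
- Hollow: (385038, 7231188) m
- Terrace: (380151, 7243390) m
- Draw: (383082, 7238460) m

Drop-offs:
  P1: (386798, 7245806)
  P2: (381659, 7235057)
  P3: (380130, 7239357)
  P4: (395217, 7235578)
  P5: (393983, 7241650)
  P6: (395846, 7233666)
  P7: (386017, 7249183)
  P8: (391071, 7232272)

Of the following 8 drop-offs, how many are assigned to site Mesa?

P1 → Basin
P2 → Delta
P3 → Draw
P4 → Hollow
P5 → Ridge
P6 → Hollow
P7 → Cove
P8 → Hollow
0 of the 8 go to Mesa.

0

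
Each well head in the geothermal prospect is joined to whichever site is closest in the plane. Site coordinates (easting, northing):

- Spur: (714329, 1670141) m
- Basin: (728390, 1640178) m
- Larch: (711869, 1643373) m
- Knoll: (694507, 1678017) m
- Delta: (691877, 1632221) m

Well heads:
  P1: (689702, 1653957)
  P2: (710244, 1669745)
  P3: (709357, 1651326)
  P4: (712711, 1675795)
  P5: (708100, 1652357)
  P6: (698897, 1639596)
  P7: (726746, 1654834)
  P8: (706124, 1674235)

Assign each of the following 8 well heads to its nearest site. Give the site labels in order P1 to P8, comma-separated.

Delta, Spur, Larch, Spur, Larch, Delta, Basin, Spur

P1 → Delta (d²=477184321.00)
P2 → Spur (d²=16844041.00)
P3 → Larch (d²=69560353.00)
P4 → Spur (d²=34585640.00)
P5 → Larch (d²=94917617.00)
P6 → Delta (d²=103671025.00)
P7 → Basin (d²=217501072.00)
P8 → Spur (d²=84082861.00)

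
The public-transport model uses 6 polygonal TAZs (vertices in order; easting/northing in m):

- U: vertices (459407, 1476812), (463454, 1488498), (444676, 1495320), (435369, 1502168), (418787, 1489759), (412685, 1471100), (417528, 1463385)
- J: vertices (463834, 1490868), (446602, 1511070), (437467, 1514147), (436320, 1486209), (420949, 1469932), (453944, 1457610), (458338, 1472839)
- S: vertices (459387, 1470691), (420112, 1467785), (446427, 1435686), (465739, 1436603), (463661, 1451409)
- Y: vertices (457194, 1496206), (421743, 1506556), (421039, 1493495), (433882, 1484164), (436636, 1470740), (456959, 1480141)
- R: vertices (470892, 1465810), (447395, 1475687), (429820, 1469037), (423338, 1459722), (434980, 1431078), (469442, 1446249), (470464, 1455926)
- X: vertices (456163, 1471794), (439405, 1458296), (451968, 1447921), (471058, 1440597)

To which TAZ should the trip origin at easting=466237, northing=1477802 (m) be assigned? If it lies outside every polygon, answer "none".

none

Cast a ray rightward from (466237, 1477802). For each polygon, the edges (by vertex number in listed order) whose endpoints lie on opposite sides of northing = 1477802, where each meets that height, and whether that is right or left of the point:
U: 1–2 at easting≈459749.8 (left), 5–6 at easting≈414876.7 (left) → 0 crossings.
J: 4–5 at easting≈428380.9 (left), 7–1 at easting≈459850.9 (left) → 0 crossings.
S: no edge straddles that height → 0 crossings.
Y: 4–5 at easting≈435187.2 (left), 5–6 at easting≈451902.6 (left) → 0 crossings.
R: no edge straddles that height → 0 crossings.
X: no edge straddles that height → 0 crossings.
All counts are even, so the point lies outside every listed polygon.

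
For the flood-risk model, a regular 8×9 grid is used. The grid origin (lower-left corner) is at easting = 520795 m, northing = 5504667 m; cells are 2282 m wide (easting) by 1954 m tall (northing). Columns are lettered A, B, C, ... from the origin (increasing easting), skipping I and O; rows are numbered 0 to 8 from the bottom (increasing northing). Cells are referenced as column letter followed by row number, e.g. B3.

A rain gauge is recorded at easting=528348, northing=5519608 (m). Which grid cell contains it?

D7

Column index: ⌊(528348 − 520795) / 2282⌋ = ⌊3.310⌋ = 3 → column D
Row offset from origin: ⌊(5519608 − 5504667) / 1954⌋ = ⌊7.646⌋ = 7 → row 7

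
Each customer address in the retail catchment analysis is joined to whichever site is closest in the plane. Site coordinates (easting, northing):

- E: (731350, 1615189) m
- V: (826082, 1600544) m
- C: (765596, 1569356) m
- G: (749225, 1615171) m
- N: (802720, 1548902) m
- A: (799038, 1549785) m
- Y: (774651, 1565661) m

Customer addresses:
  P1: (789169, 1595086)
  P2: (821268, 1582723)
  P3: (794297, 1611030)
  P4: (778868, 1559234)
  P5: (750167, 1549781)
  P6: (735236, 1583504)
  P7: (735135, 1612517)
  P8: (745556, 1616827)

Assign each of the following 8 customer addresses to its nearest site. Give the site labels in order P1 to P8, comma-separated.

Y, V, V, Y, C, E, E, G

P1 → Y (d²=1076602949.00)
P2 → V (d²=340762637.00)
P3 → V (d²=1120242421.00)
P4 → Y (d²=59089418.00)
P5 → C (d²=621234666.00)
P6 → E (d²=1019040221.00)
P7 → E (d²=21465809.00)
P8 → G (d²=16203897.00)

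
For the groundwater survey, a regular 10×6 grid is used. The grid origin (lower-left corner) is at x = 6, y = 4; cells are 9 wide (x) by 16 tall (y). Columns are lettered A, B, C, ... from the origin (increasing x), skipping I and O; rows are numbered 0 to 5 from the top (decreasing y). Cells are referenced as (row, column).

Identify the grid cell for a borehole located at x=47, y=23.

Column index: ⌊(47 − 6) / 9⌋ = ⌊4.556⌋ = 4 → column E
Row offset from origin: ⌊(23 − 4) / 16⌋ = ⌊1.188⌋ = 1 → row 4 (counted from top)

(4, E)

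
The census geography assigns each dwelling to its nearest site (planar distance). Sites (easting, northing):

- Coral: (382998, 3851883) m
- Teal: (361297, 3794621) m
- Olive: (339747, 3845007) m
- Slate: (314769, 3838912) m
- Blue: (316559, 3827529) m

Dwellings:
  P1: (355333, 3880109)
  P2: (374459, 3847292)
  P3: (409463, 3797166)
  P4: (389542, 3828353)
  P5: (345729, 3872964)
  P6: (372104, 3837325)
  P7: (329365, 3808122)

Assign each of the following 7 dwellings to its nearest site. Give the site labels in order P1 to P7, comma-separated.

Olive, Coral, Teal, Coral, Olive, Coral, Blue

P1 → Olive (d²=1475073800.00)
P2 → Coral (d²=93991802.00)
P3 → Teal (d²=2326440581.00)
P4 → Coral (d²=596484836.00)
P5 → Olive (d²=817378173.00)
P6 → Coral (d²=330614600.00)
P7 → Blue (d²=540625285.00)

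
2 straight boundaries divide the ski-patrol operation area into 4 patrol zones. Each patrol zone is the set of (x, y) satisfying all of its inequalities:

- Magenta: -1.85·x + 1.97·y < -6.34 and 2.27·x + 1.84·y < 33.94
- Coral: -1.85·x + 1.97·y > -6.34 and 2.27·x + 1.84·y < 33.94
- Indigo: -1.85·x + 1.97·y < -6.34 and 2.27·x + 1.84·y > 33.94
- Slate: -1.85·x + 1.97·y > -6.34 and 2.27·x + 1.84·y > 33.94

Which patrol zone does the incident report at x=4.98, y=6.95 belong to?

Coral

-1.85·4.98 + 1.97·6.95 = 4.478, which is > -6.34
2.27·4.98 + 1.84·6.95 = 24.093, which is < 33.94
This sign pattern matches Coral.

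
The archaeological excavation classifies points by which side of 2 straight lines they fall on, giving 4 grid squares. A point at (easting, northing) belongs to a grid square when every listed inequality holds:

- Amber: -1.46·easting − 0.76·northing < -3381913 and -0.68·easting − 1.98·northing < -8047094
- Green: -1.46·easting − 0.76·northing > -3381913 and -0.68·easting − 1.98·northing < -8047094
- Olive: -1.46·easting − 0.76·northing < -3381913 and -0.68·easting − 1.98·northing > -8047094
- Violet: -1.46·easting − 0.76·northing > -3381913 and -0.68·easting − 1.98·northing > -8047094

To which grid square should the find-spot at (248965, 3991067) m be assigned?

-1.46·248965 − 0.76·3991067 = -3396699.820, which is < -3381913
-0.68·248965 − 1.98·3991067 = -8071608.860, which is < -8047094
This sign pattern matches Amber.

Amber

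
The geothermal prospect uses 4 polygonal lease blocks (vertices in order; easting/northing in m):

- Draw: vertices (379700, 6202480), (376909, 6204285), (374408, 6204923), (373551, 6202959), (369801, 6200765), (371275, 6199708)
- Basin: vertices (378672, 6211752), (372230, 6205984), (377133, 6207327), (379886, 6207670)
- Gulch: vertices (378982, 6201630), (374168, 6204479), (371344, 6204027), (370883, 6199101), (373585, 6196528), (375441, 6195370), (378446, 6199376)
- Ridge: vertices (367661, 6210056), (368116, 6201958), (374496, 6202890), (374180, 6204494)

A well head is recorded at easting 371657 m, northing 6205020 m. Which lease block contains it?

Cast a ray rightward from (371657, 6205020). For each polygon, the edges (by vertex number in listed order) whose endpoints lie on opposite sides of northing = 6205020, where each meets that height, and whether that is right or left of the point:
Draw: no edge straddles that height → 0 crossings.
Basin: no edge straddles that height → 0 crossings.
Gulch: no edge straddles that height → 0 crossings.
Ridge: 1–2 at easting≈367944.0 (left), 4–1 at easting≈373563.5 (right) → 1 crossing.
Only Ridge has an odd count, so the point is inside Ridge.

Ridge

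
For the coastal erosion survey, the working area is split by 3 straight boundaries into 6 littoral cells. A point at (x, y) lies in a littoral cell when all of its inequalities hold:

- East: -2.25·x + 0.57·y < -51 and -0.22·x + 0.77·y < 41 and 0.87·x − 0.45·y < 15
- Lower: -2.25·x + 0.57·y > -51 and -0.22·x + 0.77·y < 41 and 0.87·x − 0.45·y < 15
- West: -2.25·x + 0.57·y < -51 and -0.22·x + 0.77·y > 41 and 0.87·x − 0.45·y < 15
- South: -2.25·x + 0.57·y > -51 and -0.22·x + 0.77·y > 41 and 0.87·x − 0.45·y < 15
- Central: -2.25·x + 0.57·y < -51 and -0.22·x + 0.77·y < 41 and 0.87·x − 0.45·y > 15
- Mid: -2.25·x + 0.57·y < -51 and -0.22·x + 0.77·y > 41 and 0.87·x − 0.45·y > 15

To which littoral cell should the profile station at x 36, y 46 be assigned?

-2.25·36 + 0.57·46 = -54.780, which is < -51
-0.22·36 + 0.77·46 = 27.500, which is < 41
0.87·36 − 0.45·46 = 10.620, which is < 15
This sign pattern matches East.

East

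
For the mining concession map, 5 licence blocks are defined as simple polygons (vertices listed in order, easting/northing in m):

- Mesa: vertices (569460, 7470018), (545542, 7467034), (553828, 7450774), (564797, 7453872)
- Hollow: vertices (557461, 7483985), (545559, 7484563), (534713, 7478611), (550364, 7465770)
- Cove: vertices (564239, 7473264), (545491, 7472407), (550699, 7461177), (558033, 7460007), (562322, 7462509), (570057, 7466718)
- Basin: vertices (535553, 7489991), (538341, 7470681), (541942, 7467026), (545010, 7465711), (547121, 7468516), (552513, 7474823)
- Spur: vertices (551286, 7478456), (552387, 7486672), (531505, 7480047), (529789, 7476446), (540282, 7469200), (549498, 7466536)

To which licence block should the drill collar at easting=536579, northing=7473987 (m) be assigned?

Spur

Cast a ray rightward from (536579, 7473987). For each polygon, the edges (by vertex number in listed order) whose endpoints lie on opposite sides of northing = 7473987, where each meets that height, and whether that is right or left of the point:
Mesa: no edge straddles that height → 0 crossings.
Hollow: 3–4 at easting≈540348.9 (right), 4–1 at easting≈553565.5 (right) → 2 crossings.
Cove: no edge straddles that height → 0 crossings.
Basin: 1–2 at easting≈537863.7 (right), 5–6 at easting≈551798.3 (right) → 2 crossings.
Spur: 4–5 at easting≈533349.9 (left), 6–1 at easting≈550615.7 (right) → 1 crossing.
Only Spur has an odd count, so the point is inside Spur.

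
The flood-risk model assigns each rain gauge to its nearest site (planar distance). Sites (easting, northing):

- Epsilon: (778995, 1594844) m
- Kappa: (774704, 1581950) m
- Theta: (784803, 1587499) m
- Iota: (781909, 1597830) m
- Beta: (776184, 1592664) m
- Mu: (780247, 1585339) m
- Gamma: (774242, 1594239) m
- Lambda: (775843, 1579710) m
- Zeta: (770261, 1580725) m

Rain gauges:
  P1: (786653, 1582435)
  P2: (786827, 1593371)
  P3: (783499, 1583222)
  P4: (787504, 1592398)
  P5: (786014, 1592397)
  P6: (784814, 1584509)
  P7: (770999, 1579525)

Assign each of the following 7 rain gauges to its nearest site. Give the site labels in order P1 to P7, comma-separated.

P1 → Theta (d²=29066596.00)
P2 → Theta (d²=38576960.00)
P3 → Mu (d²=15057193.00)
P4 → Theta (d²=31295602.00)
P5 → Theta (d²=25456925.00)
P6 → Theta (d²=8940221.00)
P7 → Zeta (d²=1984644.00)

Theta, Theta, Mu, Theta, Theta, Theta, Zeta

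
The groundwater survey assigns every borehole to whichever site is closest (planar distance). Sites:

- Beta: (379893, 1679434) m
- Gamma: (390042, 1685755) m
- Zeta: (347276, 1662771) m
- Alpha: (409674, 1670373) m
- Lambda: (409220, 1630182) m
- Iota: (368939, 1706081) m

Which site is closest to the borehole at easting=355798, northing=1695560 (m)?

Squared distances to each site:
Beta: 840616901.000; Gamma: 1268789561.000; Zeta: 1147743005.000; Alpha: 3537008345.000; Lambda: 7128192968.000; Iota: 283377322.000.
Minimum at Iota.

Iota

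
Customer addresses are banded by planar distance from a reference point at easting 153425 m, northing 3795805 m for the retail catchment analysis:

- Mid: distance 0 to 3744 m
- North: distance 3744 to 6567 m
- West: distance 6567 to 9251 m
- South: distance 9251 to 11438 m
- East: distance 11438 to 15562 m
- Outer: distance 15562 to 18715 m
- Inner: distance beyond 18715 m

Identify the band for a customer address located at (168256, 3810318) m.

Inner

Distance = √((168256−153425)² + (3810318−3795805)²) = √(219958561.000 + 210627169.000) = 20750.560 m.
18715 ≤ 20750.560 < ∞ → Inner.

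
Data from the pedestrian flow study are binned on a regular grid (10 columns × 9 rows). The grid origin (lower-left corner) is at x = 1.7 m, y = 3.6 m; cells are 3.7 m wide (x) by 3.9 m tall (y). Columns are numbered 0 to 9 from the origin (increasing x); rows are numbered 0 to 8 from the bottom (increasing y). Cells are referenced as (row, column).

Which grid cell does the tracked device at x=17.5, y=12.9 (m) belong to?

(2, 4)

Column index: ⌊(17.5 − 1.7) / 3.7⌋ = ⌊4.270⌋ = 4
Row offset from origin: ⌊(12.9 − 3.6) / 3.9⌋ = ⌊2.385⌋ = 2 → row 2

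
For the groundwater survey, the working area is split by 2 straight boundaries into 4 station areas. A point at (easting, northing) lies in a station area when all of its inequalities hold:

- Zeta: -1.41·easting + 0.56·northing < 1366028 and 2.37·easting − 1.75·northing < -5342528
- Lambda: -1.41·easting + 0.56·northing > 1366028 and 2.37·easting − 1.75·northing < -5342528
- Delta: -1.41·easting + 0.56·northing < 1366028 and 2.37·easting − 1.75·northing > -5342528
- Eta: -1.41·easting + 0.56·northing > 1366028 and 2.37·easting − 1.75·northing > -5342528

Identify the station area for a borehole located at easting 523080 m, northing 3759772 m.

-1.41·523080 + 0.56·3759772 = 1367929.520, which is > 1366028
2.37·523080 − 1.75·3759772 = -5339901.400, which is > -5342528
This sign pattern matches Eta.

Eta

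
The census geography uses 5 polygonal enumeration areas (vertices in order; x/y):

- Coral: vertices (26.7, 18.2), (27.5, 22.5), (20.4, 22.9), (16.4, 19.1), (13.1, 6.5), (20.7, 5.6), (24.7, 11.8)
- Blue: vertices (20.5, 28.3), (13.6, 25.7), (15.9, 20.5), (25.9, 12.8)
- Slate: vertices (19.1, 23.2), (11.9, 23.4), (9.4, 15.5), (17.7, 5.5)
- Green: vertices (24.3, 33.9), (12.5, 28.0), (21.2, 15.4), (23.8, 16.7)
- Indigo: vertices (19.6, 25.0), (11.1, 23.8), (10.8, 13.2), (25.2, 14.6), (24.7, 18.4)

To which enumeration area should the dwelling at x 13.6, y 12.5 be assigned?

Slate

Cast a ray rightward from (13.6, 12.5). For each polygon, the edges (by vertex number in listed order) whose endpoints lie on opposite sides of y = 12.5, where each meets that height, and whether that is right or left of the point:
Coral: 4–5 at x≈14.67 (right), 7–1 at x≈24.92 (right) → 2 crossings.
Blue: no edge straddles that height → 0 crossings.
Slate: 3–4 at x≈11.89 (left), 4–1 at x≈18.25 (right) → 1 crossing.
Green: no edge straddles that height → 0 crossings.
Indigo: no edge straddles that height → 0 crossings.
Only Slate has an odd count, so the point is inside Slate.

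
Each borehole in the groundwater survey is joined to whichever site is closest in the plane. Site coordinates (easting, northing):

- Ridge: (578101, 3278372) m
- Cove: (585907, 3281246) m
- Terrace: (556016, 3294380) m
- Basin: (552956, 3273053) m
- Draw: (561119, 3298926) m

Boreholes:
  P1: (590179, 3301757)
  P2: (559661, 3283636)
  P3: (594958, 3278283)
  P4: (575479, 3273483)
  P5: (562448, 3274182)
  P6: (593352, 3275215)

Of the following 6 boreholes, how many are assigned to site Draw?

P1 → Cove
P2 → Terrace
P3 → Cove
P4 → Ridge
P5 → Basin
P6 → Cove
0 of the 6 go to Draw.

0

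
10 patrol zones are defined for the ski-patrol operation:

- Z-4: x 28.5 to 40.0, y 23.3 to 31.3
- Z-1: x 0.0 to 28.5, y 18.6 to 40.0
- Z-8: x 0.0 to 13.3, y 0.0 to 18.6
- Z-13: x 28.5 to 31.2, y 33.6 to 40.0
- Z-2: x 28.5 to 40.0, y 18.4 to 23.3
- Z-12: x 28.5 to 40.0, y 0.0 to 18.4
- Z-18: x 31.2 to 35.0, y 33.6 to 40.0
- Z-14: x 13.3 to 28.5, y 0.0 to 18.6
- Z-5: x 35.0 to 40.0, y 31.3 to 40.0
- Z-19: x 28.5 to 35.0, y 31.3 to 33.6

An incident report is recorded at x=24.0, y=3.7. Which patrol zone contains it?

The point has x = 24.0 and y = 3.7.
Only Z-14 satisfies 13.3 ≤ x ≤ 28.5 and 0.0 ≤ y ≤ 18.6.

Z-14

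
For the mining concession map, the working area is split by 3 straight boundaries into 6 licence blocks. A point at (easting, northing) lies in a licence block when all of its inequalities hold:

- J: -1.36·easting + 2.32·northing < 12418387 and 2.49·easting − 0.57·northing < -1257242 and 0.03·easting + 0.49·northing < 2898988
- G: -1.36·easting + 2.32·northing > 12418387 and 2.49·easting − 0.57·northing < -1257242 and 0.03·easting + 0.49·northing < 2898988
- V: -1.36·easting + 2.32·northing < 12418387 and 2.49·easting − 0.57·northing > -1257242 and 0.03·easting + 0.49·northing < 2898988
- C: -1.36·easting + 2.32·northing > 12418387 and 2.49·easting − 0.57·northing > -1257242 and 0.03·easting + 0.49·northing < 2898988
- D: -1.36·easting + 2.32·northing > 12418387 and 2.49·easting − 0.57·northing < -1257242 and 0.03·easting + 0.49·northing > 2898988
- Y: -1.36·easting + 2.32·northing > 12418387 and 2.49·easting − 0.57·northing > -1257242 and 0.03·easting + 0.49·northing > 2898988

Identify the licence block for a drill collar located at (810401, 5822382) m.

J

-1.36·810401 + 2.32·5822382 = 12405780.880, which is < 12418387
2.49·810401 − 0.57·5822382 = -1300859.250, which is < -1257242
0.03·810401 + 0.49·5822382 = 2877279.210, which is < 2898988
This sign pattern matches J.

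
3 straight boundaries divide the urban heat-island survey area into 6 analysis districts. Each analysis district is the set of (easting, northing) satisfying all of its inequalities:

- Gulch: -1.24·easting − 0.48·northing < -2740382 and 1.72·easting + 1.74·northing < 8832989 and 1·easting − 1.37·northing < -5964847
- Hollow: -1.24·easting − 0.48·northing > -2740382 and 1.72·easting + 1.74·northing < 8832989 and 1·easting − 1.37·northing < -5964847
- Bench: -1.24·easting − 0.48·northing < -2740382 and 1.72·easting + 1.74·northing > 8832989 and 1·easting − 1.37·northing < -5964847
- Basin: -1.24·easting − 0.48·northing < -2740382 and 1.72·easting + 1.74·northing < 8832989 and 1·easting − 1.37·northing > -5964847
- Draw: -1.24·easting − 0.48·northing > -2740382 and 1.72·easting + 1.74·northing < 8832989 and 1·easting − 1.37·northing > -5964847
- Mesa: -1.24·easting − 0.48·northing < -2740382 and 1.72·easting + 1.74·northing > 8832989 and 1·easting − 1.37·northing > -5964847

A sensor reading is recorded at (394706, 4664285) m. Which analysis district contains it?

Hollow

-1.24·394706 − 0.48·4664285 = -2728292.240, which is > -2740382
1.72·394706 + 1.74·4664285 = 8794750.220, which is < 8832989
1·394706 − 1.37·4664285 = -5995364.450, which is < -5964847
This sign pattern matches Hollow.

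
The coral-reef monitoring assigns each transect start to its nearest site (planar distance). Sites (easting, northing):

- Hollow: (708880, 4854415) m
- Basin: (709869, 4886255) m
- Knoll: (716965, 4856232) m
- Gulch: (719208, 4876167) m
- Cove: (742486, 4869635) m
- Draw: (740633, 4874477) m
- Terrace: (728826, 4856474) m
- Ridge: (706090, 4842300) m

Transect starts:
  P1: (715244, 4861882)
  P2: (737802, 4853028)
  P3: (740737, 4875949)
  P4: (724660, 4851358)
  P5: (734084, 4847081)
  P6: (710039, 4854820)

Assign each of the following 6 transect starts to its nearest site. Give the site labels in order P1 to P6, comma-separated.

Knoll, Terrace, Draw, Terrace, Terrace, Hollow

P1 → Knoll (d²=34884341.00)
P2 → Terrace (d²=92443492.00)
P3 → Draw (d²=2177600.00)
P4 → Terrace (d²=43529012.00)
P5 → Terrace (d²=115875013.00)
P6 → Hollow (d²=1507306.00)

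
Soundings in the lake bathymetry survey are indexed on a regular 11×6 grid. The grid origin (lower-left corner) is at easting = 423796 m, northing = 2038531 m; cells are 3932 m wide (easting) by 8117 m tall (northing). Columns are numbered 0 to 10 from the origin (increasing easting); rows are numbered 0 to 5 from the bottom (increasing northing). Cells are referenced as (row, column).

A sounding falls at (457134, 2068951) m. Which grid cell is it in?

(3, 8)

Column index: ⌊(457134 − 423796) / 3932⌋ = ⌊8.479⌋ = 8
Row offset from origin: ⌊(2068951 − 2038531) / 8117⌋ = ⌊3.748⌋ = 3 → row 3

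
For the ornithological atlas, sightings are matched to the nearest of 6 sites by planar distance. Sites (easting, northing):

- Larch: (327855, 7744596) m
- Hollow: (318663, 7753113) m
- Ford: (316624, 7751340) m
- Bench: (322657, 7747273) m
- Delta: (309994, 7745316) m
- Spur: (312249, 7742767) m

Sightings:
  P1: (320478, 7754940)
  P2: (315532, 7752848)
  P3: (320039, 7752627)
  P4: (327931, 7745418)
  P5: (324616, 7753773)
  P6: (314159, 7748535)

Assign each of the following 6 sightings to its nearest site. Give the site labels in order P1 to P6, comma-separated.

Hollow, Ford, Hollow, Larch, Hollow, Ford

P1 → Hollow (d²=6632154.00)
P2 → Ford (d²=3466528.00)
P3 → Hollow (d²=2129572.00)
P4 → Larch (d²=681460.00)
P5 → Hollow (d²=35873809.00)
P6 → Ford (d²=13944250.00)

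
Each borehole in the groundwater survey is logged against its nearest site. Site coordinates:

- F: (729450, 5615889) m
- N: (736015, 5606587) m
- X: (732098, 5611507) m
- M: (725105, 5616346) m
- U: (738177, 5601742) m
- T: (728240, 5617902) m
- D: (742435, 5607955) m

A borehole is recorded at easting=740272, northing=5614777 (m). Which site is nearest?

Squared distances to each site:
F: 118352228.000; N: 85198149.000; X: 77507176.000; M: 232499650.000; U: 174300250.000; T: 154534649.000; D: 51218253.000.
Minimum at D.

D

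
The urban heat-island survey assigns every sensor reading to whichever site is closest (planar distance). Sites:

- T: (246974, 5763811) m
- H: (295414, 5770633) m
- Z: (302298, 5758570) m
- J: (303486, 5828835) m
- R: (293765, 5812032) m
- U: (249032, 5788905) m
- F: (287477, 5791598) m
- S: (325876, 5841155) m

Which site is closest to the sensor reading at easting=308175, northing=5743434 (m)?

Z

Squared distances to each site:
T: 4160784530.000; H: 902628722.000; Z: 263637625.000; J: 7315317522.000; R: 4913333704.000; U: 5565506290.000; F: 2748178100.000; S: 9862719242.000.
Minimum at Z.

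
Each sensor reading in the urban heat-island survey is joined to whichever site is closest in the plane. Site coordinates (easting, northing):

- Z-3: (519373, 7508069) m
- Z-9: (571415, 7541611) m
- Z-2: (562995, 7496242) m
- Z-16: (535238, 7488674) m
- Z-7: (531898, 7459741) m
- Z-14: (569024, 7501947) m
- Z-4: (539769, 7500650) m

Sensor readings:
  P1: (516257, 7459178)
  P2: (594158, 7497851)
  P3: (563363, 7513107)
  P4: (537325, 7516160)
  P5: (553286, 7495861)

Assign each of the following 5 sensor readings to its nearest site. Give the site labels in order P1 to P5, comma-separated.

P1 → Z-7 (d²=244957850.00)
P2 → Z-14 (d²=648495172.00)
P3 → Z-14 (d²=156592521.00)
P4 → Z-4 (d²=246533236.00)
P5 → Z-2 (d²=94409842.00)

Z-7, Z-14, Z-14, Z-4, Z-2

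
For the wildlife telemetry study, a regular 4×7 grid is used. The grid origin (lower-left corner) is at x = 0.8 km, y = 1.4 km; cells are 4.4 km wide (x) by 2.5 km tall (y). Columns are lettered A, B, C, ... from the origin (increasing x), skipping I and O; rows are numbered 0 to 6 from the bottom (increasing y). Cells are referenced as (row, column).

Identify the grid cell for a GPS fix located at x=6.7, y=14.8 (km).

Column index: ⌊(6.7 − 0.8) / 4.4⌋ = ⌊1.341⌋ = 1 → column B
Row offset from origin: ⌊(14.8 − 1.4) / 2.5⌋ = ⌊5.360⌋ = 5 → row 5

(5, B)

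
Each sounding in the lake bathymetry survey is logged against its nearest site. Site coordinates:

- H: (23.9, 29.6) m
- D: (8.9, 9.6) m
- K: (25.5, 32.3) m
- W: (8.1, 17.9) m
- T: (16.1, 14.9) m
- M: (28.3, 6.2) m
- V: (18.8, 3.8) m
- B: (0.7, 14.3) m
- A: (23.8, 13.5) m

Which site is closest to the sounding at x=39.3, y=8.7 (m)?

Squared distances to each site:
H: 673.970; D: 924.970; K: 747.400; W: 1058.080; T: 576.680; M: 127.250; V: 444.260; B: 1521.320; A: 263.290.
Minimum at M.

M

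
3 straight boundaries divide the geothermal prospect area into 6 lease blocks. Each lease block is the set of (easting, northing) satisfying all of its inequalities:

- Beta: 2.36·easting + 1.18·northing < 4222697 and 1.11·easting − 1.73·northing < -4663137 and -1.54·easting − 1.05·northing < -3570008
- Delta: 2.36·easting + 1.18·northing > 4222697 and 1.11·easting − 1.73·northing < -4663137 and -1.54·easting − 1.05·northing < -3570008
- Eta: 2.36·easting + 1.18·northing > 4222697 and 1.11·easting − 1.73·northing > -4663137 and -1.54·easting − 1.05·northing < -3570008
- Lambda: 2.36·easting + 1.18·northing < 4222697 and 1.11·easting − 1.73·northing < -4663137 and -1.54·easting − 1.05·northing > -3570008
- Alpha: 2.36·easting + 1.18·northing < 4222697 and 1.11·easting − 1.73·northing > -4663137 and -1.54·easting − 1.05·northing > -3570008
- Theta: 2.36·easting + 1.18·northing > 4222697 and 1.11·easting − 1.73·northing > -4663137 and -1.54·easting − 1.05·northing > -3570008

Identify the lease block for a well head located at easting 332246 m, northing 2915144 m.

2.36·332246 + 1.18·2915144 = 4223970.480, which is > 4222697
1.11·332246 − 1.73·2915144 = -4674406.060, which is < -4663137
-1.54·332246 − 1.05·2915144 = -3572560.040, which is < -3570008
This sign pattern matches Delta.

Delta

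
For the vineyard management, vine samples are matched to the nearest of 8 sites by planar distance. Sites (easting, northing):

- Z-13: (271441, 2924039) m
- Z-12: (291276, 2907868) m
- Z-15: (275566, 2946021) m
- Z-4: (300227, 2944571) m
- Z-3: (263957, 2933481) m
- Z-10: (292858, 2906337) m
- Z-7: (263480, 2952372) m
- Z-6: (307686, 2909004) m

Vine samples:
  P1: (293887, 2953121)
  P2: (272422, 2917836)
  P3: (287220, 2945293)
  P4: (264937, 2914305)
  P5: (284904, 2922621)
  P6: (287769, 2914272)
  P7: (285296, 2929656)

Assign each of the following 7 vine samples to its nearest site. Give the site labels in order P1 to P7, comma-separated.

P1 → Z-4 (d²=113298100.00)
P2 → Z-13 (d²=39439570.00)
P3 → Z-15 (d²=136345700.00)
P4 → Z-13 (d²=137052772.00)
P5 → Z-13 (d²=183263093.00)
P6 → Z-12 (d²=53310265.00)
P7 → Z-13 (d²=223511714.00)

Z-4, Z-13, Z-15, Z-13, Z-13, Z-12, Z-13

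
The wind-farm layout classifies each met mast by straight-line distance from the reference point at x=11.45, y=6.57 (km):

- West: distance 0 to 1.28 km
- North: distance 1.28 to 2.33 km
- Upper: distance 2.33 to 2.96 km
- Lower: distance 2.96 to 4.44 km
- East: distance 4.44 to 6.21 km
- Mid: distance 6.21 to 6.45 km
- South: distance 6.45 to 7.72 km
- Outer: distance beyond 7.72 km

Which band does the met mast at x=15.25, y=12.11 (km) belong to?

Distance = √((15.25−11.45)² + (12.11−6.57)²) = √(14.440 + 30.692) = 6.718 km.
6.45 ≤ 6.718 < 7.72 → South.

South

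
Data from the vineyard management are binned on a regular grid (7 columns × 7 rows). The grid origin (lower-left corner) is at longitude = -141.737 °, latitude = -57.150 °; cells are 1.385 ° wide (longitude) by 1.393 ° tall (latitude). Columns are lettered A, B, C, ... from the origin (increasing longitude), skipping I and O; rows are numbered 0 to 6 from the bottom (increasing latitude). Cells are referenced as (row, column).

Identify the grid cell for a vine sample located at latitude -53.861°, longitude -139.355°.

(2, B)

Column index: ⌊(-139.355 − -141.737) / 1.385⌋ = ⌊1.720⌋ = 1 → column B
Row offset from origin: ⌊(-53.861 − -57.150) / 1.393⌋ = ⌊2.361⌋ = 2 → row 2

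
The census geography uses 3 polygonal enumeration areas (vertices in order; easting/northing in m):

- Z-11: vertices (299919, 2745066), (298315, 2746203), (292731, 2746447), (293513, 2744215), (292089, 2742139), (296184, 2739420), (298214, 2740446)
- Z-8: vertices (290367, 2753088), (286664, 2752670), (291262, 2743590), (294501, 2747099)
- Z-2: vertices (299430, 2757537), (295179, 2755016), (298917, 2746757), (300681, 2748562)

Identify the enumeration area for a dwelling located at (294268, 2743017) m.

Z-11

Cast a ray rightward from (294268, 2743017). For each polygon, the edges (by vertex number in listed order) whose endpoints lie on opposite sides of northing = 2743017, where each meets that height, and whether that is right or left of the point:
Z-11: 4–5 at easting≈292691.3 (left), 7–1 at easting≈299162.8 (right) → 1 crossing.
Z-8: no edge straddles that height → 0 crossings.
Z-2: no edge straddles that height → 0 crossings.
Only Z-11 has an odd count, so the point is inside Z-11.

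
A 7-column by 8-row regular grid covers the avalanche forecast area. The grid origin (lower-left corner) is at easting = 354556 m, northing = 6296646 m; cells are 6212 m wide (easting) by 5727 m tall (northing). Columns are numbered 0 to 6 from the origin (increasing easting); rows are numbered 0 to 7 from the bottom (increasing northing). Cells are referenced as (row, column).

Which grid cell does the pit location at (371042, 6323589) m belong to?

Column index: ⌊(371042 − 354556) / 6212⌋ = ⌊2.654⌋ = 2
Row offset from origin: ⌊(6323589 − 6296646) / 5727⌋ = ⌊4.705⌋ = 4 → row 4

(4, 2)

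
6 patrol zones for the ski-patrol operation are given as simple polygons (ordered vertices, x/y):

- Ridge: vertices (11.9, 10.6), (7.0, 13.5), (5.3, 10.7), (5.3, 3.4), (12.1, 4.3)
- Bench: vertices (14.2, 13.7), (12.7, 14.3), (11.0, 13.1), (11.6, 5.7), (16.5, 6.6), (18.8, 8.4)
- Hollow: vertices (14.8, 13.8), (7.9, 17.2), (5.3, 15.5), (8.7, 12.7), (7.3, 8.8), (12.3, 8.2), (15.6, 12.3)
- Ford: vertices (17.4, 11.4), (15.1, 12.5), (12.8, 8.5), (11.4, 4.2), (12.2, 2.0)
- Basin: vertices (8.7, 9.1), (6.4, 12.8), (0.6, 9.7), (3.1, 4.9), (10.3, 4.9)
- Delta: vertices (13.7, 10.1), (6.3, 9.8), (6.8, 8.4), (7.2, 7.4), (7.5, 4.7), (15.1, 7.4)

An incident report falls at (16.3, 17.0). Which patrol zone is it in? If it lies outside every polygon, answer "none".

none

Cast a ray rightward from (16.3, 17.0). For each polygon, the edges (by vertex number in listed order) whose endpoints lie on opposite sides of y = 17.0, where each meets that height, and whether that is right or left of the point:
Ridge: no edge straddles that height → 0 crossings.
Bench: no edge straddles that height → 0 crossings.
Hollow: 1–2 at x≈8.31 (left), 2–3 at x≈7.59 (left) → 0 crossings.
Ford: no edge straddles that height → 0 crossings.
Basin: no edge straddles that height → 0 crossings.
Delta: no edge straddles that height → 0 crossings.
All counts are even, so the point lies outside every listed polygon.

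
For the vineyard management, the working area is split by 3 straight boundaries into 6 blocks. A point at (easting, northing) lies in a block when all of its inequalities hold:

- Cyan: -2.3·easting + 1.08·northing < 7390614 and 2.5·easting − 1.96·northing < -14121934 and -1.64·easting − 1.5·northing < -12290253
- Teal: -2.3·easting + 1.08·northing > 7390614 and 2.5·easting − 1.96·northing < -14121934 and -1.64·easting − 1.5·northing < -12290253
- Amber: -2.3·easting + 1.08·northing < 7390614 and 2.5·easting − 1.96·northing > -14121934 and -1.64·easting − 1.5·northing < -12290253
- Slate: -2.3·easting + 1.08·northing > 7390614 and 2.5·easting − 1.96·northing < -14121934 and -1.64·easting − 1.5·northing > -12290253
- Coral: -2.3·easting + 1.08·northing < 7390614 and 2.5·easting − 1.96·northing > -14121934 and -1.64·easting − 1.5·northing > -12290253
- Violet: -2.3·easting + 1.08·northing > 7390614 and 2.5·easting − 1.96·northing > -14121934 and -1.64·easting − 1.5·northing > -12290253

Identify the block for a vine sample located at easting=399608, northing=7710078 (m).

Violet

-2.3·399608 + 1.08·7710078 = 7407785.840, which is > 7390614
2.5·399608 − 1.96·7710078 = -14112732.880, which is > -14121934
-1.64·399608 − 1.5·7710078 = -12220474.120, which is > -12290253
This sign pattern matches Violet.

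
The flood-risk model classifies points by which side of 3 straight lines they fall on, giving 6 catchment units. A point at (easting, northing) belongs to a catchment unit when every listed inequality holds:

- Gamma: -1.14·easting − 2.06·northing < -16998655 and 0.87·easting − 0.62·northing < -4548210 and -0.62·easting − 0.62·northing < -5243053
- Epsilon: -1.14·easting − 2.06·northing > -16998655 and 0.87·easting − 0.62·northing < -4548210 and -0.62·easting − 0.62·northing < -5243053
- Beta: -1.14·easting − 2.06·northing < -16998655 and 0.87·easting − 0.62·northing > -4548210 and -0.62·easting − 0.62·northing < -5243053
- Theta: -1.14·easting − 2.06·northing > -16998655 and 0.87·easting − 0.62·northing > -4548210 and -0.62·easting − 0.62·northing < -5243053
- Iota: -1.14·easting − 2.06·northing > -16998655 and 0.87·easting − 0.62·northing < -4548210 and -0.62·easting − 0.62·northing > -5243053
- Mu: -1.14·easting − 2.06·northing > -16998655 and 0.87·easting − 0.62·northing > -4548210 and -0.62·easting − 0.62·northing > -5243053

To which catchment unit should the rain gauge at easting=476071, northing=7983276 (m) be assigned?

Theta

-1.14·476071 − 2.06·7983276 = -16988269.500, which is > -16998655
0.87·476071 − 0.62·7983276 = -4535449.350, which is > -4548210
-0.62·476071 − 0.62·7983276 = -5244795.140, which is < -5243053
This sign pattern matches Theta.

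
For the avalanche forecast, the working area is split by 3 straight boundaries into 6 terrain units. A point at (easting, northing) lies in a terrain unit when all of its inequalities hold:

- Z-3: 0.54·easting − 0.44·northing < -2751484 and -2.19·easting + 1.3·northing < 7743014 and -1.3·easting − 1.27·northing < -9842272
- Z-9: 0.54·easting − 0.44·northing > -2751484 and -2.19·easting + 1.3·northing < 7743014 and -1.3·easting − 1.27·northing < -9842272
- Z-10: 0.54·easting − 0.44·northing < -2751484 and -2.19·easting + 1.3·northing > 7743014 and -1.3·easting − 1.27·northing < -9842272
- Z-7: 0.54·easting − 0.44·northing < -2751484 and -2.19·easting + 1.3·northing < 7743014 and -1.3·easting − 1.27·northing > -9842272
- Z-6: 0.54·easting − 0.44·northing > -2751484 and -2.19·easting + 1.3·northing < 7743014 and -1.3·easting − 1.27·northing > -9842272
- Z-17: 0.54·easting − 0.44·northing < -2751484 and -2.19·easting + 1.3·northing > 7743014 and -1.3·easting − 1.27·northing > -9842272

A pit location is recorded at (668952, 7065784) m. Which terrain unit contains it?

0.54·668952 − 0.44·7065784 = -2747710.880, which is > -2751484
-2.19·668952 + 1.3·7065784 = 7720514.320, which is < 7743014
-1.3·668952 − 1.27·7065784 = -9843183.280, which is < -9842272
This sign pattern matches Z-9.

Z-9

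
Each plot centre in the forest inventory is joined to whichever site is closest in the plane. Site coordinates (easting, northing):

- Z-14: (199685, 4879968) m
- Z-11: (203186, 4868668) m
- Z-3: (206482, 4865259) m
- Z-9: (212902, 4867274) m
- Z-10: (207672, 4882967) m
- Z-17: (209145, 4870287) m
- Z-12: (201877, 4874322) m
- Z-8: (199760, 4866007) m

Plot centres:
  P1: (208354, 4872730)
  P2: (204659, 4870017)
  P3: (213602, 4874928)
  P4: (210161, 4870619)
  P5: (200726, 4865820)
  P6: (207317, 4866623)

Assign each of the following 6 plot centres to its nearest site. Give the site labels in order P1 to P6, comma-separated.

P1 → Z-17 (d²=6593930.00)
P2 → Z-11 (d²=3989530.00)
P3 → Z-17 (d²=41403730.00)
P4 → Z-17 (d²=1142480.00)
P5 → Z-8 (d²=968125.00)
P6 → Z-3 (d²=2557721.00)

Z-17, Z-11, Z-17, Z-17, Z-8, Z-3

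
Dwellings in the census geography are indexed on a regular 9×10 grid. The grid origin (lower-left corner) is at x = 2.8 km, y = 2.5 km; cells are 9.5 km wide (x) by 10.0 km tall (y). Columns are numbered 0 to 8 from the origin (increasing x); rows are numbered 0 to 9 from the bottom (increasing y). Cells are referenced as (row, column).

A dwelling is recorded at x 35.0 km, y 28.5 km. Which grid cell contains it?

Column index: ⌊(35.0 − 2.8) / 9.5⌋ = ⌊3.389⌋ = 3
Row offset from origin: ⌊(28.5 − 2.5) / 10.0⌋ = ⌊2.600⌋ = 2 → row 2

(2, 3)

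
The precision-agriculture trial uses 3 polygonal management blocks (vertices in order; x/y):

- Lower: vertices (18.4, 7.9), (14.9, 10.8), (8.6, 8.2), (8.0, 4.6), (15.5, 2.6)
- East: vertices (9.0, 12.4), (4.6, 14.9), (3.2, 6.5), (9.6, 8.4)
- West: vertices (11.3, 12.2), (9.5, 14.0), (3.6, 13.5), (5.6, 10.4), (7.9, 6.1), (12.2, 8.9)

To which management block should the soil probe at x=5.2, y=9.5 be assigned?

Cast a ray rightward from (5.2, 9.5). For each polygon, the edges (by vertex number in listed order) whose endpoints lie on opposite sides of y = 9.5, where each meets that height, and whether that is right or left of the point:
Lower: 1–2 at x≈16.47 (right), 2–3 at x≈11.75 (right) → 2 crossings.
East: 2–3 at x≈3.70 (left), 4–1 at x≈9.44 (right) → 1 crossing.
West: 4–5 at x≈6.08 (right), 6–1 at x≈12.04 (right) → 2 crossings.
Only East has an odd count, so the point is inside East.

East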